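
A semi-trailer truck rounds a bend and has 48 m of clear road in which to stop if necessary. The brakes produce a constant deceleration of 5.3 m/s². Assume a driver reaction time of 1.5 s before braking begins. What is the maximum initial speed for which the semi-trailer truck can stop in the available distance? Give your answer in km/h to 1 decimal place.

Maximum speed ≈ 57.5 km/h

Stopping distance: v·t_r + v²/(2a) = 48 with t_r = 1.5 s and a = 5.300 m/s².
So v² + 15.900 v − 508.80 = 0.
Positive root: v = −a·t_r + √((a·t_r)² + 2a·d) = −7.950 + √(63.203 + 508.80) = 15.9666 m/s.
15.9666 m/s × 3.6 = 57.480 km/h.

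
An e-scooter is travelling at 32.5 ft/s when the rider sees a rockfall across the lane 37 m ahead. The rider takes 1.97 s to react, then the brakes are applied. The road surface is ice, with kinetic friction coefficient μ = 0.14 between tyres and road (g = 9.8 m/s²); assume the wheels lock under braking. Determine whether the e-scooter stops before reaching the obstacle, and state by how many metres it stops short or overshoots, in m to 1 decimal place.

No — it overshoots by 18.3 m

32.5 ft/s × 0.3048 = 9.9060 m/s.
a = μg = 0.14 × 9.8 = 1.372 m/s².
Reaction distance = 9.9060 × 1.97 = 19.515 m.
Braking distance = v²/(2a) = 98.129 / 2.744 = 35.761 m.
Total stopping distance = 19.515 + 35.761 = 55.276 m, vs 37 m available — it cannot stop in time and overshoots by 55.276 − 37 = 18.276 m.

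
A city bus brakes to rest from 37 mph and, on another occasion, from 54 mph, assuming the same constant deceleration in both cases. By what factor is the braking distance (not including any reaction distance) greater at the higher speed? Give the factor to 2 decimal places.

Factor ≈ 2.13

Braking distance d = v²/(2a), so with a fixed, d ∝ v².
Factor = (54/37)² = 1.4595² = 2.1301.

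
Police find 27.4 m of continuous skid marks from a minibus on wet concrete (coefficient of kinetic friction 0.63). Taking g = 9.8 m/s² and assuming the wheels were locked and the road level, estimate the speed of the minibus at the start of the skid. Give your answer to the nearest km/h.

Initial speed ≈ 66 km/h

Deceleration a = μg = 0.63 × 9.8 = 6.174 m/s².
v = √(2a·d) = √(2 × 6.174 × 27.4) = √338.335 = 18.3939 m/s.
= 18.3939 × 3.6 = 66.218 km/h.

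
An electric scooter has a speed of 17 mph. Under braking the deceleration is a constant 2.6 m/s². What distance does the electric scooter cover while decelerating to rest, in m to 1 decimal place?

17 mph × 0.44704 = 7.5997 m/s.
Braking distance = v²/(2a) = 7.5997² / (2 × 2.600) = 57.755 / 5.200 = 11.107 m.

Braking distance ≈ 11.1 m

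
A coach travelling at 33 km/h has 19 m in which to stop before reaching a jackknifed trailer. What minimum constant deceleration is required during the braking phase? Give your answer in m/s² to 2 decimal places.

33 km/h ÷ 3.6 = 9.1667 m/s.
v² = 2a·d ⇒ a = v²/(2d) = 9.1667² / (2 × 19.000) = 84.028 / 38.000 = 2.2113 m/s².

Required deceleration ≈ 2.21 m/s²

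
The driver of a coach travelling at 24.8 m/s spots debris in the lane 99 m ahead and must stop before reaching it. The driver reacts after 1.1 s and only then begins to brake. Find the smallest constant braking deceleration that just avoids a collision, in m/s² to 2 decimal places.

Required deceleration ≈ 4.29 m/s²

Distance covered during reaction = 24.8000 × 1.1 = 27.280 m.
Distance available for braking: 99 − 27.280 = 71.720 m.
v² = 2a·d ⇒ a = v²/(2d) = 24.8000² / (2 × 71.720) = 615.040 / 143.440 = 4.2878 m/s².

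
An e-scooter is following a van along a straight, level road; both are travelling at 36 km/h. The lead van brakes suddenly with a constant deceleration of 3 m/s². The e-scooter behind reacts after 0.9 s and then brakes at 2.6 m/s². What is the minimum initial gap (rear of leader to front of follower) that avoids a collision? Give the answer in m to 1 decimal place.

36 km/h ÷ 3.6 = 10.0000 m/s.
Leader travels v²/(2a_L) = 100.000 / 6.000 = 16.667 m before stopping.
Follower covers v·t_r = 10.0000 × 0.9 = 9.000 m while reacting, then v²/(2a_F) = 100.000 / 5.200 = 19.231 m while braking, for a total of 9.000 + 19.231 = 28.231 m.
Since a_F ≤ a_L and the follower starts braking later, the follower is never slower than the leader, so the closest approach is when both have stopped.
Minimum gap = 28.231 − 16.667 = 11.564 m.

Minimum gap ≈ 11.6 m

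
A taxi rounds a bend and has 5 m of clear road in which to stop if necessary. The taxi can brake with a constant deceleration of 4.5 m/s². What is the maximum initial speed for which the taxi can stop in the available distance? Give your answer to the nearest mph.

v²/(2a) = d ⇒ v = √(2 × 4.500 × 5) = √45.00 = 6.7082 m/s.
6.7082 m/s ÷ 0.44704 = 15.006 mph.

Maximum speed ≈ 15 mph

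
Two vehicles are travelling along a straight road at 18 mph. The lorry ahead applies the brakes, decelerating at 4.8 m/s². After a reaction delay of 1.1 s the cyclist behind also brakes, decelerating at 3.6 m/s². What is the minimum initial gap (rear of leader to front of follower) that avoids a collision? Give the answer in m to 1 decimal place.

Minimum gap ≈ 11.1 m

18 mph × 0.44704 = 8.0467 m/s.
Leader travels v²/(2a_L) = 64.749 / 9.600 = 6.745 m before stopping.
Follower covers v·t_r = 8.0467 × 1.1 = 8.851 m while reacting, then v²/(2a_F) = 64.749 / 7.200 = 8.993 m while braking, for a total of 8.851 + 8.993 = 17.844 m.
Since a_F ≤ a_L and the follower starts braking later, the follower is never slower than the leader, so the closest approach is when both have stopped.
Minimum gap = 17.844 − 6.745 = 11.099 m.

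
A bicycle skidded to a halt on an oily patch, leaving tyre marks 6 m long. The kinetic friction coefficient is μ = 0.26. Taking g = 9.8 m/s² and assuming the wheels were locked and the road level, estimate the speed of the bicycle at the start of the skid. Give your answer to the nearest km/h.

Initial speed ≈ 20 km/h

Deceleration a = μg = 0.26 × 9.8 = 2.548 m/s².
v = √(2a·d) = √(2 × 2.548 × 6) = √30.576 = 5.5296 m/s.
= 5.5296 × 3.6 = 19.907 km/h.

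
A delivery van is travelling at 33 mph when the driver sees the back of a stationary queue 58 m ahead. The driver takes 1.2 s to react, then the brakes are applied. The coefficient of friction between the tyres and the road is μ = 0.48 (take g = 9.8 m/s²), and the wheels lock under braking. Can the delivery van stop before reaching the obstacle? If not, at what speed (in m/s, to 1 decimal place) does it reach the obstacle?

33 mph × 0.44704 = 14.7523 m/s.
a = μg = 0.48 × 9.8 = 4.704 m/s².
Reaction distance = 14.7523 × 1.2 = 17.703 m.
Braking distance = v²/(2a) = 217.630 / 9.408 = 23.132 m.
Total stopping distance = 17.703 + 23.132 = 40.835 m, vs 58 m available — it stops with 58 − 40.835 = 17.165 m to spare.

Yes — it stops about 17.2 m short of the obstacle, so it never reaches it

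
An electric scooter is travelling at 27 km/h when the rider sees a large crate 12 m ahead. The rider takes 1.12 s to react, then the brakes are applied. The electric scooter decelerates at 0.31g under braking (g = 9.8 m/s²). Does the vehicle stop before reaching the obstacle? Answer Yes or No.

27 km/h ÷ 3.6 = 7.5000 m/s.
a = 0.31 × 9.8 = 3.038 m/s².
Reaction distance = 7.5000 × 1.12 = 8.400 m.
Braking distance = v²/(2a) = 56.250 / 6.076 = 9.258 m.
Total stopping distance = 8.400 + 9.258 = 17.658 m, vs 12 m available — it cannot stop in time and overshoots by 17.658 − 12 = 5.658 m.

No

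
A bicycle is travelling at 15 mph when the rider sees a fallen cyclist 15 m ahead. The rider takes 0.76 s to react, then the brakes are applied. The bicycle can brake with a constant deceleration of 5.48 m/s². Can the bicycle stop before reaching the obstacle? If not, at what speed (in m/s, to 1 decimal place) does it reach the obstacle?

Yes — it stops about 5.8 m short of the obstacle, so it never reaches it

15 mph × 0.44704 = 6.7056 m/s.
Reaction distance = 6.7056 × 0.76 = 5.096 m.
Braking distance = v²/(2a) = 44.965 / 10.960 = 4.103 m.
Total stopping distance = 5.096 + 4.103 = 9.199 m, vs 15 m available — it stops with 15 − 9.199 = 5.801 m to spare.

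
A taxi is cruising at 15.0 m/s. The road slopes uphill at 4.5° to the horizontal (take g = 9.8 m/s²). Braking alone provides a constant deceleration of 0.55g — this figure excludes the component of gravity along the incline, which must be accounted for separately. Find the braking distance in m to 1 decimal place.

a = 0.55 × 9.8 = 5.390 m/s².
Gravity along the uphill slope adds to the braking deceleration: a_eff = 5.390 + 9.8·sin 4.5° = 5.390 + 0.769 = 6.159 m/s².
Braking distance = v²/(2a) = 15.0000² / (2 × 6.159) = 225.000 / 12.318 = 18.266 m.

Braking distance ≈ 18.3 m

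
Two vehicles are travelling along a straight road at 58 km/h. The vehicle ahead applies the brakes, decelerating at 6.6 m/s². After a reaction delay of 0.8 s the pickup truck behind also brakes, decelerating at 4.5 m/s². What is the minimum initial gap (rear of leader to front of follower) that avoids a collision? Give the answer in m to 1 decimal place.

Minimum gap ≈ 22.1 m

58 km/h ÷ 3.6 = 16.1111 m/s.
Leader travels v²/(2a_L) = 259.568 / 13.200 = 19.664 m before stopping.
Follower covers v·t_r = 16.1111 × 0.8 = 12.889 m while reacting, then v²/(2a_F) = 259.568 / 9.000 = 28.841 m while braking, for a total of 12.889 + 28.841 = 41.730 m.
Since a_F ≤ a_L and the follower starts braking later, the follower is never slower than the leader, so the closest approach is when both have stopped.
Minimum gap = 41.730 − 19.664 = 22.066 m.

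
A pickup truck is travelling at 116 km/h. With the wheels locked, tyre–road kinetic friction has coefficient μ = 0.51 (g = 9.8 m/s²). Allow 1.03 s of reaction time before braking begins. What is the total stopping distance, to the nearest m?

Total stopping distance ≈ 137 m

116 km/h ÷ 3.6 = 32.2222 m/s.
a = μg = 0.51 × 9.8 = 4.998 m/s².
Reaction distance = v·t_r = 32.2222 × 1.03 = 33.189 m.
Braking distance = v²/(2a) = 32.2222² / (2 × 4.998) = 1038.270 / 9.996 = 103.869 m.
Total = 33.189 + 103.869 = 137.058 m.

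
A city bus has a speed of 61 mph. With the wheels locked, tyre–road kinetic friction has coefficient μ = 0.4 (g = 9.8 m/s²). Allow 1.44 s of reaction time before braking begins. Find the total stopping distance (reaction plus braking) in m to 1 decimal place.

Total stopping distance ≈ 134.1 m

61 mph × 0.44704 = 27.2694 m/s.
a = μg = 0.4 × 9.8 = 3.920 m/s².
Reaction distance = v·t_r = 27.2694 × 1.44 = 39.268 m.
Braking distance = v²/(2a) = 27.2694² / (2 × 3.920) = 743.620 / 7.840 = 94.849 m.
Total = 39.268 + 94.849 = 134.117 m.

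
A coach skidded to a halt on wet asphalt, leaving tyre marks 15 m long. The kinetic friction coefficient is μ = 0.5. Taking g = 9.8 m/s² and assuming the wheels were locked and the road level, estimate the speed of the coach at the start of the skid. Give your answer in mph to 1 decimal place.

Deceleration a = μg = 0.5 × 9.8 = 4.900 m/s².
v = √(2a·d) = √(2 × 4.900 × 15) = √147.000 = 12.1244 m/s.
= 12.1244 ÷ 0.44704 = 27.122 mph.

Initial speed ≈ 27.1 mph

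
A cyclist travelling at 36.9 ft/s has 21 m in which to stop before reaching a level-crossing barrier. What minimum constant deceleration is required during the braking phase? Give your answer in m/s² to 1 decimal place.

36.9 ft/s × 0.3048 = 11.2471 m/s.
v² = 2a·d ⇒ a = v²/(2d) = 11.2471² / (2 × 21.000) = 126.497 / 42.000 = 3.0118 m/s².

Required deceleration ≈ 3.0 m/s²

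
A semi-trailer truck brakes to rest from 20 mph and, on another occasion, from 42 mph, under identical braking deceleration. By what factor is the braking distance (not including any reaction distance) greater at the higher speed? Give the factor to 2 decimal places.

Braking distance d = v²/(2a), so with a fixed, d ∝ v².
Factor = (42/20)² = 2.1000² = 4.4100.

Factor ≈ 4.41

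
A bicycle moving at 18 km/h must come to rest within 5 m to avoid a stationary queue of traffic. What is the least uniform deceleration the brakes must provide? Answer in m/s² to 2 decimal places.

18 km/h ÷ 3.6 = 5.0000 m/s.
v² = 2a·d ⇒ a = v²/(2d) = 5.0000² / (2 × 5.000) = 25.000 / 10.000 = 2.5000 m/s².

Required deceleration ≈ 2.50 m/s²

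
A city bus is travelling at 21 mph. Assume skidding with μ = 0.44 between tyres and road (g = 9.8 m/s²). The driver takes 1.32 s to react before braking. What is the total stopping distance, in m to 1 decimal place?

21 mph × 0.44704 = 9.3878 m/s.
a = μg = 0.44 × 9.8 = 4.312 m/s².
Reaction distance = v·t_r = 9.3878 × 1.32 = 12.392 m.
Braking distance = v²/(2a) = 9.3878² / (2 × 4.312) = 88.131 / 8.624 = 10.219 m.
Total = 12.392 + 10.219 = 22.611 m.

Total stopping distance ≈ 22.6 m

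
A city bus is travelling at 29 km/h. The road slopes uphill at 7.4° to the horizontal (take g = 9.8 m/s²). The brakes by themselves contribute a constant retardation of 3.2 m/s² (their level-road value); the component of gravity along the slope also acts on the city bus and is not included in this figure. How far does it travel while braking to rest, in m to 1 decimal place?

Braking distance ≈ 7.3 m

29 km/h ÷ 3.6 = 8.0556 m/s.
Gravity along the uphill slope adds to the braking deceleration: a_eff = 3.200 + 9.8·sin 7.4° = 3.200 + 1.262 = 4.462 m/s².
Braking distance = v²/(2a) = 8.0556² / (2 × 4.462) = 64.893 / 8.924 = 7.272 m.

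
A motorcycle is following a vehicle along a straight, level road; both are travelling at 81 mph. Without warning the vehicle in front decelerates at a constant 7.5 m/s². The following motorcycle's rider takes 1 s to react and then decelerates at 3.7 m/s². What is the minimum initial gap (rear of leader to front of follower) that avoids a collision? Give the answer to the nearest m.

81 mph × 0.44704 = 36.2102 m/s.
Leader travels v²/(2a_L) = 1311.179 / 15.000 = 87.412 m before stopping.
Follower covers v·t_r = 36.2102 × 1 = 36.210 m while reacting, then v²/(2a_F) = 1311.179 / 7.400 = 177.186 m while braking, for a total of 36.210 + 177.186 = 213.396 m.
Since a_F ≤ a_L and the follower starts braking later, the follower is never slower than the leader, so the closest approach is when both have stopped.
Minimum gap = 213.396 − 87.412 = 125.984 m.

Minimum gap ≈ 126 m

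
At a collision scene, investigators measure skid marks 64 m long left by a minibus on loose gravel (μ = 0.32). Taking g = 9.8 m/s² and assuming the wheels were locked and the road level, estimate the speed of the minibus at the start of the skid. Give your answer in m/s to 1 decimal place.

Deceleration a = μg = 0.32 × 9.8 = 3.136 m/s².
v = √(2a·d) = √(2 × 3.136 × 64) = √401.408 = 20.0352 m/s.

Initial speed ≈ 20.0 m/s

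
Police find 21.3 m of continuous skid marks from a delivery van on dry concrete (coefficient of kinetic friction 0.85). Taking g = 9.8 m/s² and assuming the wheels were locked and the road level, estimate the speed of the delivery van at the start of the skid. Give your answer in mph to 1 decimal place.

Deceleration a = μg = 0.85 × 9.8 = 8.330 m/s².
v = √(2a·d) = √(2 × 8.330 × 21.3) = √354.858 = 18.8377 m/s.
= 18.8377 ÷ 0.44704 = 42.139 mph.

Initial speed ≈ 42.1 mph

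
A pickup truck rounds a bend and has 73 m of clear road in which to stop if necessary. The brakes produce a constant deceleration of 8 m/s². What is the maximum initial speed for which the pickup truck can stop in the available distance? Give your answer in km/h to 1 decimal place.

Maximum speed ≈ 123.0 km/h

v²/(2a) = d ⇒ v = √(2 × 8.000 × 73) = √1168.00 = 34.1760 m/s.
34.1760 m/s × 3.6 = 123.034 km/h.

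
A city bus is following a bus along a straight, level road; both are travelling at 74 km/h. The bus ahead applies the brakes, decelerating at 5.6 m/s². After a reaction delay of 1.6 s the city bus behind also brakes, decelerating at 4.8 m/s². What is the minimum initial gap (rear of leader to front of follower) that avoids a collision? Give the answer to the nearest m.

74 km/h ÷ 3.6 = 20.5556 m/s.
Leader travels v²/(2a_L) = 422.533 / 11.200 = 37.726 m before stopping.
Follower covers v·t_r = 20.5556 × 1.6 = 32.889 m while reacting, then v²/(2a_F) = 422.533 / 9.600 = 44.014 m while braking, for a total of 32.889 + 44.014 = 76.903 m.
Since a_F ≤ a_L and the follower starts braking later, the follower is never slower than the leader, so the closest approach is when both have stopped.
Minimum gap = 76.903 − 37.726 = 39.177 m.

Minimum gap ≈ 39 m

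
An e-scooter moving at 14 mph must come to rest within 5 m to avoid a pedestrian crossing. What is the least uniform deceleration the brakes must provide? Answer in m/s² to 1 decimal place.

14 mph × 0.44704 = 6.2586 m/s.
v² = 2a·d ⇒ a = v²/(2d) = 6.2586² / (2 × 5.000) = 39.170 / 10.000 = 3.9170 m/s².

Required deceleration ≈ 3.9 m/s²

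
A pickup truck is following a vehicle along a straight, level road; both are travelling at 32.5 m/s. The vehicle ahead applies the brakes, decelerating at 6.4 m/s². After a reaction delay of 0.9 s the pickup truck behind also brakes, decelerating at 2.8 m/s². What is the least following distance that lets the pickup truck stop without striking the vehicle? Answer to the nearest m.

Leader travels v²/(2a_L) = 1056.250 / 12.800 = 82.520 m before stopping.
Follower covers v·t_r = 32.5000 × 0.9 = 29.250 m while reacting, then v²/(2a_F) = 1056.250 / 5.600 = 188.616 m while braking, for a total of 29.250 + 188.616 = 217.866 m.
Since a_F ≤ a_L and the follower starts braking later, the follower is never slower than the leader, so the closest approach is when both have stopped.
Minimum gap = 217.866 − 82.520 = 135.346 m.

Minimum gap ≈ 135 m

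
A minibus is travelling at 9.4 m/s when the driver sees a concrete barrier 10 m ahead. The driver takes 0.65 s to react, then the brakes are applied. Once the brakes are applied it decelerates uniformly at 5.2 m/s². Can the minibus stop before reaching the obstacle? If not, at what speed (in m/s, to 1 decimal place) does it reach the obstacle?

No — it strikes the obstacle at 6.9 m/s

Reaction distance = 9.4000 × 0.65 = 6.110 m.
Braking distance needed to stop: v²/(2a) = 88.360 / 10.400 = 8.496 m, so total needed = 6.110 + 8.496 = 14.606 m > 10 m — it cannot stop.
Distance remaining when braking begins: 10 − 6.110 = 3.890 m.
v² = v₀² − 2a·d = 88.360 − 2 × 5.200 × 3.890 = 47.904 m²/s².
v = √47.904 = 6.921 m/s.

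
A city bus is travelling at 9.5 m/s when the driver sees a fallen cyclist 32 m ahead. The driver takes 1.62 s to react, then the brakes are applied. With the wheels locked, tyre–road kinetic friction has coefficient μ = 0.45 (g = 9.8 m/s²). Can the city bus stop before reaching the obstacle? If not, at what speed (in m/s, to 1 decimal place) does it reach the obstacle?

Yes — it stops about 6.4 m short of the obstacle, so it never reaches it

a = μg = 0.45 × 9.8 = 4.410 m/s².
Reaction distance = 9.5000 × 1.62 = 15.390 m.
Braking distance = v²/(2a) = 90.250 / 8.820 = 10.232 m.
Total stopping distance = 15.390 + 10.232 = 25.622 m, vs 32 m available — it stops with 32 − 25.622 = 6.378 m to spare.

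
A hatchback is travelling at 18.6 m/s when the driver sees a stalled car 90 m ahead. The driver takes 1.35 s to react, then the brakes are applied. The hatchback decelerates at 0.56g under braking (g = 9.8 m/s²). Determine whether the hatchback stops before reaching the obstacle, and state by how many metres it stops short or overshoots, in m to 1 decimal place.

a = 0.56 × 9.8 = 5.488 m/s².
Reaction distance = 18.6000 × 1.35 = 25.110 m.
Braking distance = v²/(2a) = 345.960 / 10.976 = 31.520 m.
Total stopping distance = 25.110 + 31.520 = 56.630 m, vs 90 m available — it stops with 90 − 56.630 = 33.370 m to spare.

Yes — it stops 33.4 m short of the obstacle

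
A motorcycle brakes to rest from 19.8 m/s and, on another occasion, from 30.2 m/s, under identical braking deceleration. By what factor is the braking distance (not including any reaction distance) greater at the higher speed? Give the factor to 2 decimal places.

Factor ≈ 2.33

Braking distance d = v²/(2a), so with a fixed, d ∝ v².
Factor = (30.2/19.8)² = 1.5253² = 2.3265.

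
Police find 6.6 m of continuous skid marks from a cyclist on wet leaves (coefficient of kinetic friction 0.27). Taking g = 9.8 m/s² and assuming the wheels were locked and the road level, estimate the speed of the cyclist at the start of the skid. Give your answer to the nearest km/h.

Initial speed ≈ 21 km/h

Deceleration a = μg = 0.27 × 9.8 = 2.646 m/s².
v = √(2a·d) = √(2 × 2.646 × 6.6) = √34.927 = 5.9099 m/s.
= 5.9099 × 3.6 = 21.276 km/h.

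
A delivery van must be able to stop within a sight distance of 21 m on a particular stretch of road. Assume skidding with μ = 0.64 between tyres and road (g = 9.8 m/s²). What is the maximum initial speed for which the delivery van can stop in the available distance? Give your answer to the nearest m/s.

Maximum speed ≈ 16 m/s

a = μg = 0.64 × 9.8 = 6.272 m/s².
v²/(2a) = d ⇒ v = √(2 × 6.272 × 21) = √263.42 = 16.2302 m/s.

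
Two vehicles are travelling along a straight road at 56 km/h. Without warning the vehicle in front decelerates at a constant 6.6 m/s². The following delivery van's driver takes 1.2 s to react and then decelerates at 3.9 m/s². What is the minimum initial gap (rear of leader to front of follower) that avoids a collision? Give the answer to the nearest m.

Minimum gap ≈ 31 m

56 km/h ÷ 3.6 = 15.5556 m/s.
Leader travels v²/(2a_L) = 241.977 / 13.200 = 18.332 m before stopping.
Follower covers v·t_r = 15.5556 × 1.2 = 18.667 m while reacting, then v²/(2a_F) = 241.977 / 7.800 = 31.023 m while braking, for a total of 18.667 + 31.023 = 49.690 m.
Since a_F ≤ a_L and the follower starts braking later, the follower is never slower than the leader, so the closest approach is when both have stopped.
Minimum gap = 49.690 − 18.332 = 31.358 m.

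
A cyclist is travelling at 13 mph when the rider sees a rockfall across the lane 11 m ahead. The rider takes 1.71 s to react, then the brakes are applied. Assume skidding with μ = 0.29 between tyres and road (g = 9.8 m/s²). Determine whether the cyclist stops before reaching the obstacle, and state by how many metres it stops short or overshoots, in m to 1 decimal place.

No — it overshoots by 4.9 m

13 mph × 0.44704 = 5.8115 m/s.
a = μg = 0.29 × 9.8 = 2.842 m/s².
Reaction distance = 5.8115 × 1.71 = 9.938 m.
Braking distance = v²/(2a) = 33.774 / 5.684 = 5.942 m.
Total stopping distance = 9.938 + 5.942 = 15.880 m, vs 11 m available — it cannot stop in time and overshoots by 15.880 − 11 = 4.880 m.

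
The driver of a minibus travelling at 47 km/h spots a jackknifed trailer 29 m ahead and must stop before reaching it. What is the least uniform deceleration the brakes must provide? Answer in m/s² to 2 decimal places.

47 km/h ÷ 3.6 = 13.0556 m/s.
v² = 2a·d ⇒ a = v²/(2d) = 13.0556² / (2 × 29.000) = 170.449 / 58.000 = 2.9388 m/s².

Required deceleration ≈ 2.94 m/s²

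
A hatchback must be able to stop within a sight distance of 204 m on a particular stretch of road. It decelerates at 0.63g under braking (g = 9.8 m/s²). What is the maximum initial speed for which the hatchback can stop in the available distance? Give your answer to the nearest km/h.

Maximum speed ≈ 181 km/h

a = 0.63 × 9.8 = 6.174 m/s².
v²/(2a) = d ⇒ v = √(2 × 6.174 × 204) = √2518.99 = 50.1895 m/s.
50.1895 m/s × 3.6 = 180.682 km/h.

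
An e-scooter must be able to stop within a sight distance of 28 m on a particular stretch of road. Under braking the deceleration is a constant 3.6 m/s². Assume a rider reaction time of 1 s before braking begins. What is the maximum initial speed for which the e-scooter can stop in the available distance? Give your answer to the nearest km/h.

Maximum speed ≈ 40 km/h

Stopping distance: v·t_r + v²/(2a) = 28 with t_r = 1 s and a = 3.600 m/s².
So v² + 7.200 v − 201.60 = 0.
Positive root: v = −a·t_r + √((a·t_r)² + 2a·d) = −3.600 + √(12.960 + 201.60) = 11.0479 m/s.
11.0479 m/s × 3.6 = 39.772 km/h.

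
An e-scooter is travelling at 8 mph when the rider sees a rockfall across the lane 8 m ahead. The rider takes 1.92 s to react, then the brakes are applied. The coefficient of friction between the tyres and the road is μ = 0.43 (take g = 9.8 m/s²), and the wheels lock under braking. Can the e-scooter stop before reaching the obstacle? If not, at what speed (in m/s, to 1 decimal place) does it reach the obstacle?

8 mph × 0.44704 = 3.5763 m/s.
a = μg = 0.43 × 9.8 = 4.214 m/s².
Reaction distance = 3.5763 × 1.92 = 6.866 m.
Braking distance needed to stop: v²/(2a) = 12.790 / 8.428 = 1.518 m, so total needed = 6.866 + 1.518 = 8.384 m > 8 m — it cannot stop.
Distance remaining when braking begins: 8 − 6.866 = 1.134 m.
v² = v₀² − 2a·d = 12.790 − 2 × 4.214 × 1.134 = 3.233 m²/s².
v = √3.233 = 1.798 m/s.

No — it strikes the obstacle at 1.8 m/s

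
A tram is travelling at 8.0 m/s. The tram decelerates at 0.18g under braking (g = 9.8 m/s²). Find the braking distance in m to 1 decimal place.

a = 0.18 × 9.8 = 1.764 m/s².
Braking distance = v²/(2a) = 8.0000² / (2 × 1.764) = 64.000 / 3.528 = 18.141 m.

Braking distance ≈ 18.1 m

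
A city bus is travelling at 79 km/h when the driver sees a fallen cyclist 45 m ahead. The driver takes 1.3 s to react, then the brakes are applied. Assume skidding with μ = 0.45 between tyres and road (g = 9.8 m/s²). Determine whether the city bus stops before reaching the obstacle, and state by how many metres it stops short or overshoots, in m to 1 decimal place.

No — it overshoots by 38.1 m

79 km/h ÷ 3.6 = 21.9444 m/s.
a = μg = 0.45 × 9.8 = 4.410 m/s².
Reaction distance = 21.9444 × 1.3 = 28.528 m.
Braking distance = v²/(2a) = 481.557 / 8.820 = 54.598 m.
Total stopping distance = 28.528 + 54.598 = 83.126 m, vs 45 m available — it cannot stop in time and overshoots by 83.126 − 45 = 38.126 m.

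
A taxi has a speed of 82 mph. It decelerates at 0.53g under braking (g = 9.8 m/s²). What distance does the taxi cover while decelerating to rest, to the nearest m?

Braking distance ≈ 129 m

82 mph × 0.44704 = 36.6573 m/s.
a = 0.53 × 9.8 = 5.194 m/s².
Braking distance = v²/(2a) = 36.6573² / (2 × 5.194) = 1343.758 / 10.388 = 129.357 m.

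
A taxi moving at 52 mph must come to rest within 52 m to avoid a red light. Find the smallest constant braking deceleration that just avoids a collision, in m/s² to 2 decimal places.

52 mph × 0.44704 = 23.2461 m/s.
v² = 2a·d ⇒ a = v²/(2d) = 23.2461² / (2 × 52.000) = 540.381 / 104.000 = 5.1960 m/s².

Required deceleration ≈ 5.20 m/s²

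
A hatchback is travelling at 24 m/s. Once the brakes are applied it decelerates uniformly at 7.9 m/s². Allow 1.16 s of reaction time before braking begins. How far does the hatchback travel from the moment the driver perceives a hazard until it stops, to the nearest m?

Total stopping distance ≈ 64 m

Reaction distance = v·t_r = 24.0000 × 1.16 = 27.840 m.
Braking distance = v²/(2a) = 24.0000² / (2 × 7.900) = 576.000 / 15.800 = 36.456 m.
Total = 27.840 + 36.456 = 64.296 m.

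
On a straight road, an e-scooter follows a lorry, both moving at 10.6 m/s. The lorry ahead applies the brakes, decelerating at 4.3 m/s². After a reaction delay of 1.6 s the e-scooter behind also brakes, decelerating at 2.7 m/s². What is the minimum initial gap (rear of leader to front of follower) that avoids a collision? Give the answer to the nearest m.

Minimum gap ≈ 25 m

Leader travels v²/(2a_L) = 112.360 / 8.600 = 13.065 m before stopping.
Follower covers v·t_r = 10.6000 × 1.6 = 16.960 m while reacting, then v²/(2a_F) = 112.360 / 5.400 = 20.807 m while braking, for a total of 16.960 + 20.807 = 37.767 m.
Since a_F ≤ a_L and the follower starts braking later, the follower is never slower than the leader, so the closest approach is when both have stopped.
Minimum gap = 37.767 − 13.065 = 24.702 m.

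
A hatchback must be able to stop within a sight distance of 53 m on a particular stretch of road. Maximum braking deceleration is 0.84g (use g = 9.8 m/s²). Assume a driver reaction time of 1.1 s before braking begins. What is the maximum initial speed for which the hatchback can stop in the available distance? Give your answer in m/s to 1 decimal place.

a = 0.84 × 9.8 = 8.232 m/s².
Stopping distance: v·t_r + v²/(2a) = 53 with t_r = 1.1 s and a = 8.232 m/s².
So v² + 18.110 v − 872.59 = 0.
Positive root: v = −a·t_r + √((a·t_r)² + 2a·d) = −9.055 + √(81.993 + 872.59) = 21.8413 m/s.

Maximum speed ≈ 21.8 m/s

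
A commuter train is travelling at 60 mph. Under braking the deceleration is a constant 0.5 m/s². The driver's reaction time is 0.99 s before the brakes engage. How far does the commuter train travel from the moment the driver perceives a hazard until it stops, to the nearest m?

Total stopping distance ≈ 746 m

60 mph × 0.44704 = 26.8224 m/s.
Reaction distance = v·t_r = 26.8224 × 0.99 = 26.554 m.
Braking distance = v²/(2a) = 26.8224² / (2 × 0.500) = 719.441 / 1.000 = 719.441 m.
Total = 26.554 + 719.441 = 745.995 m.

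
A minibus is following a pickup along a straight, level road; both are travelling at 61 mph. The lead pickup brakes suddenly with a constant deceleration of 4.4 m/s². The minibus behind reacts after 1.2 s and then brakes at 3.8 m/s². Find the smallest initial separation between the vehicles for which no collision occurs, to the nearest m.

Minimum gap ≈ 46 m

61 mph × 0.44704 = 27.2694 m/s.
Leader travels v²/(2a_L) = 743.620 / 8.800 = 84.502 m before stopping.
Follower covers v·t_r = 27.2694 × 1.2 = 32.723 m while reacting, then v²/(2a_F) = 743.620 / 7.600 = 97.845 m while braking, for a total of 32.723 + 97.845 = 130.568 m.
Since a_F ≤ a_L and the follower starts braking later, the follower is never slower than the leader, so the closest approach is when both have stopped.
Minimum gap = 130.568 − 84.502 = 46.066 m.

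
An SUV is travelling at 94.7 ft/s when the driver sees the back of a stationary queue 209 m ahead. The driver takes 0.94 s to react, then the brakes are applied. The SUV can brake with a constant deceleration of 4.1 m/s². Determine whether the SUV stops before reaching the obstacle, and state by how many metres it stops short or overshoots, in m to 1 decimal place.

Yes — it stops 80.3 m short of the obstacle

94.7 ft/s × 0.3048 = 28.8646 m/s.
Reaction distance = 28.8646 × 0.94 = 27.133 m.
Braking distance = v²/(2a) = 833.165 / 8.200 = 101.605 m.
Total stopping distance = 27.133 + 101.605 = 128.738 m, vs 209 m available — it stops with 209 − 128.738 = 80.262 m to spare.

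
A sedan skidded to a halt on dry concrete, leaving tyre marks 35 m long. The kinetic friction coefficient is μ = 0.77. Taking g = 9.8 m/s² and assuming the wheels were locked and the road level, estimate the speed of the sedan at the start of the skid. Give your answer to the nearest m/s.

Initial speed ≈ 23 m/s

Deceleration a = μg = 0.77 × 9.8 = 7.546 m/s².
v = √(2a·d) = √(2 × 7.546 × 35) = √528.220 = 22.9830 m/s.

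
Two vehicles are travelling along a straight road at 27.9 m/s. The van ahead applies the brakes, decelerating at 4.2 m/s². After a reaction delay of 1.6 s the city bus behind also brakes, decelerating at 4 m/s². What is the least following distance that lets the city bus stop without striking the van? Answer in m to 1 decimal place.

Minimum gap ≈ 49.3 m

Leader travels v²/(2a_L) = 778.410 / 8.400 = 92.668 m before stopping.
Follower covers v·t_r = 27.9000 × 1.6 = 44.640 m while reacting, then v²/(2a_F) = 778.410 / 8.000 = 97.301 m while braking, for a total of 44.640 + 97.301 = 141.941 m.
Since a_F ≤ a_L and the follower starts braking later, the follower is never slower than the leader, so the closest approach is when both have stopped.
Minimum gap = 141.941 − 92.668 = 49.273 m.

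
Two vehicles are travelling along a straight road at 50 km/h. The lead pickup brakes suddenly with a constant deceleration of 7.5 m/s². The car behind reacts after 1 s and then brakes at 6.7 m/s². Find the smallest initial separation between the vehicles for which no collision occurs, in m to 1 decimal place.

Minimum gap ≈ 15.4 m

50 km/h ÷ 3.6 = 13.8889 m/s.
Leader travels v²/(2a_L) = 192.902 / 15.000 = 12.860 m before stopping.
Follower covers v·t_r = 13.8889 × 1 = 13.889 m while reacting, then v²/(2a_F) = 192.902 / 13.400 = 14.396 m while braking, for a total of 13.889 + 14.396 = 28.285 m.
Since a_F ≤ a_L and the follower starts braking later, the follower is never slower than the leader, so the closest approach is when both have stopped.
Minimum gap = 28.285 − 12.860 = 15.425 m.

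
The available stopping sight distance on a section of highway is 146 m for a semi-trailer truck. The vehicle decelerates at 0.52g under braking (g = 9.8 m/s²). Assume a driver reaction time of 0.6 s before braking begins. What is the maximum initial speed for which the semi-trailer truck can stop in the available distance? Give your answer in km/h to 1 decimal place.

Maximum speed ≈ 128.3 km/h

a = 0.52 × 9.8 = 5.096 m/s².
Stopping distance: v·t_r + v²/(2a) = 146 with t_r = 0.6 s and a = 5.096 m/s².
So v² + 6.115 v − 1488.03 = 0.
Positive root: v = −a·t_r + √((a·t_r)² + 2a·d) = −3.058 + √(9.351 + 1488.03) = 35.6380 m/s.
35.6380 m/s × 3.6 = 128.297 km/h.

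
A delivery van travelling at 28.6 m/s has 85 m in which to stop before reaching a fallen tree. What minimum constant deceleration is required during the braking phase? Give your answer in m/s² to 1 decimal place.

v² = 2a·d ⇒ a = v²/(2d) = 28.6000² / (2 × 85.000) = 817.960 / 170.000 = 4.8115 m/s².

Required deceleration ≈ 4.8 m/s²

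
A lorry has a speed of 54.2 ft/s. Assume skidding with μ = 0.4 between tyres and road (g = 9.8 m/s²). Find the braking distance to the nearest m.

54.2 ft/s × 0.3048 = 16.5202 m/s.
a = μg = 0.4 × 9.8 = 3.920 m/s².
Braking distance = v²/(2a) = 16.5202² / (2 × 3.920) = 272.917 / 7.840 = 34.811 m.

Braking distance ≈ 35 m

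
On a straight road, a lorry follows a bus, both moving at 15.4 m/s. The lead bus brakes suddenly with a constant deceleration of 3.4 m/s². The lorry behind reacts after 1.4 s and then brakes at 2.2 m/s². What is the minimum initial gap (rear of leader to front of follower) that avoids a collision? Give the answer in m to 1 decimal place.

Minimum gap ≈ 40.6 m

Leader travels v²/(2a_L) = 237.160 / 6.800 = 34.876 m before stopping.
Follower covers v·t_r = 15.4000 × 1.4 = 21.560 m while reacting, then v²/(2a_F) = 237.160 / 4.400 = 53.900 m while braking, for a total of 21.560 + 53.900 = 75.460 m.
Since a_F ≤ a_L and the follower starts braking later, the follower is never slower than the leader, so the closest approach is when both have stopped.
Minimum gap = 75.460 − 34.876 = 40.584 m.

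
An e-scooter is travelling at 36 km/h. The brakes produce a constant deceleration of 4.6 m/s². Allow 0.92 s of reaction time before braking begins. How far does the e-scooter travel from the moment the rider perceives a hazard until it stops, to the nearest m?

36 km/h ÷ 3.6 = 10.0000 m/s.
Reaction distance = v·t_r = 10.0000 × 0.92 = 9.200 m.
Braking distance = v²/(2a) = 10.0000² / (2 × 4.600) = 100.000 / 9.200 = 10.870 m.
Total = 9.200 + 10.870 = 20.070 m.

Total stopping distance ≈ 20 m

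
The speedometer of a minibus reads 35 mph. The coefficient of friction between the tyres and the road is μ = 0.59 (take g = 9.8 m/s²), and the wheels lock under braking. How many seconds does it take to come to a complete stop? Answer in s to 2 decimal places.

Braking time ≈ 2.71 s

35 mph × 0.44704 = 15.6464 m/s.
a = μg = 0.59 × 9.8 = 5.782 m/s².
Braking time = v/a = 15.6464 / 5.782 = 2.706 s.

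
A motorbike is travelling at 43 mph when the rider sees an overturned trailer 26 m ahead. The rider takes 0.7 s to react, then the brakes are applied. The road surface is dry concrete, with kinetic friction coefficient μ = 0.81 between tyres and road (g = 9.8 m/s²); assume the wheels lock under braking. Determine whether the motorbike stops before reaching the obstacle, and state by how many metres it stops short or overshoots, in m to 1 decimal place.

No — it overshoots by 10.7 m

43 mph × 0.44704 = 19.2227 m/s.
a = μg = 0.81 × 9.8 = 7.938 m/s².
Reaction distance = 19.2227 × 0.7 = 13.456 m.
Braking distance = v²/(2a) = 369.512 / 15.876 = 23.275 m.
Total stopping distance = 13.456 + 23.275 = 36.731 m, vs 26 m available — it cannot stop in time and overshoots by 36.731 − 26 = 10.731 m.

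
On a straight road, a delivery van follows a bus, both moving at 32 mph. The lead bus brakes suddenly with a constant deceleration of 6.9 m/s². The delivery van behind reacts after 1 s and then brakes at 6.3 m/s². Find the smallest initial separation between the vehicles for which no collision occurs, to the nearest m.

Minimum gap ≈ 16 m

32 mph × 0.44704 = 14.3053 m/s.
Leader travels v²/(2a_L) = 204.642 / 13.800 = 14.829 m before stopping.
Follower covers v·t_r = 14.3053 × 1 = 14.305 m while reacting, then v²/(2a_F) = 204.642 / 12.600 = 16.241 m while braking, for a total of 14.305 + 16.241 = 30.546 m.
Since a_F ≤ a_L and the follower starts braking later, the follower is never slower than the leader, so the closest approach is when both have stopped.
Minimum gap = 30.546 − 14.829 = 15.717 m.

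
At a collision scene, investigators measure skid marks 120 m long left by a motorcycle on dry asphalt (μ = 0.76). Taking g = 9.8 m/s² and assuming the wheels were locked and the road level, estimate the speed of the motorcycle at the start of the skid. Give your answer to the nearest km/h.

Deceleration a = μg = 0.76 × 9.8 = 7.448 m/s².
v = √(2a·d) = √(2 × 7.448 × 120) = √1787.520 = 42.2791 m/s.
= 42.2791 × 3.6 = 152.205 km/h.

Initial speed ≈ 152 km/h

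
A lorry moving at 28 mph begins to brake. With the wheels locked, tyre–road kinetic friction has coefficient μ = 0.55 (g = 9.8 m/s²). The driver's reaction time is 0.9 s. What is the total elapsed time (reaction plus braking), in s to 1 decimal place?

28 mph × 0.44704 = 12.5171 m/s.
a = μg = 0.55 × 9.8 = 5.390 m/s².
Braking time = v/a = 12.5171 / 5.390 = 2.322 s.
Total = 0.9 + 2.322 = 3.222 s.

Total time ≈ 3.2 s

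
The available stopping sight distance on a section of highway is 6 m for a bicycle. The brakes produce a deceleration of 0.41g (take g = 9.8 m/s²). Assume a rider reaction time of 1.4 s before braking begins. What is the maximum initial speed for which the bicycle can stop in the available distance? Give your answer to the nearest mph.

a = 0.41 × 9.8 = 4.018 m/s².
Stopping distance: v·t_r + v²/(2a) = 6 with t_r = 1.4 s and a = 4.018 m/s².
So v² + 11.250 v − 48.22 = 0.
Positive root: v = −a·t_r + √((a·t_r)² + 2a·d) = −5.625 + √(31.641 + 48.22) = 3.3115 m/s.
3.3115 m/s ÷ 0.44704 = 7.408 mph.

Maximum speed ≈ 7 mph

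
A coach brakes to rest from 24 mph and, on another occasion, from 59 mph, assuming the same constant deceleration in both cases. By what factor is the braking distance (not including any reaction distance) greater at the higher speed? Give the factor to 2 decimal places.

Factor ≈ 6.04

Braking distance d = v²/(2a), so with a fixed, d ∝ v².
Factor = (59/24)² = 2.4583² = 6.0432.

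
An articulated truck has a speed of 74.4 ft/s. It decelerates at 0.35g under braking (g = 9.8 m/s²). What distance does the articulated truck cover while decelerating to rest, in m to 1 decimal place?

74.4 ft/s × 0.3048 = 22.6771 m/s.
a = 0.35 × 9.8 = 3.430 m/s².
Braking distance = v²/(2a) = 22.6771² / (2 × 3.430) = 514.251 / 6.860 = 74.964 m.

Braking distance ≈ 75.0 m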